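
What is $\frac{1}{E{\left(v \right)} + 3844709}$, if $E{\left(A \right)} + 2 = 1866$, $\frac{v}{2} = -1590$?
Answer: $\frac{1}{3846573} \approx 2.5997 \cdot 10^{-7}$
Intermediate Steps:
$v = -3180$ ($v = 2 \left(-1590\right) = -3180$)
$E{\left(A \right)} = 1864$ ($E{\left(A \right)} = -2 + 1866 = 1864$)
$\frac{1}{E{\left(v \right)} + 3844709} = \frac{1}{1864 + 3844709} = \frac{1}{3846573}$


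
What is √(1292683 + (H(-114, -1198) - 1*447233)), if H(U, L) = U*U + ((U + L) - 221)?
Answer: √856913 ≈ 925.70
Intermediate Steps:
H(U, L) = -221 + L + U + U² (H(U, L) = U² + ((L + U) - 221) = U² + (-221 + L + U) = -221 + L + U + U²)
√(1292683 + (H(-114, -1198) - 1*447233)) = √(1292683 + ((-221 - 1198 - 114 + (-114)²) - 1*447233)) = √(1292683 + ((-221 - 1198 - 114 + 12996) - 447233)) = √(1292683 + (11463 - 447233)) = √(1292683 - 435770) = √856913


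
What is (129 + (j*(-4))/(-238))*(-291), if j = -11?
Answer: -4460739/119 ≈ -37485.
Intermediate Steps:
(129 + (j*(-4))/(-238))*(-291) = (129 - 11*(-4)/(-238))*(-291) = (129 + 44*(-1/238))*(-291) = (129 - 22/119)*(-291) = (15329/119)*(-291) = -4460739/119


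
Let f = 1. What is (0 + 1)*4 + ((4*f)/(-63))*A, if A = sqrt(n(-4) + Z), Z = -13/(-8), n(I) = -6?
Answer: 4 - I*sqrt(70)/63 ≈ 4.0 - 0.1328*I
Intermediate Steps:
Z = 13/8 (Z = -13*(-1/8) = 13/8 ≈ 1.6250)
A = I*sqrt(70)/4 (A = sqrt(-6 + 13/8) = sqrt(-35/8) = I*sqrt(70)/4 ≈ 2.0917*I)
(0 + 1)*4 + ((4*f)/(-63))*A = (0 + 1)*4 + ((4*1)/(-63))*(I*sqrt(70)/4) = 1*4 + (4*(-1/63))*(I*sqrt(70)/4) = 4 - I*sqrt(70)/63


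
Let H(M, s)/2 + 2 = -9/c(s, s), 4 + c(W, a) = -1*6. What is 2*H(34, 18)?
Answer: -22/5 ≈ -4.4000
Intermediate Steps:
c(W, a) = -10 (c(W, a) = -4 - 1*6 = -4 - 6 = -10)
H(M, s) = -11/5 (H(M, s) = -4 + 2*(-9/(-10)) = -4 + 2*(-9*(-⅒)) = -4 + 2*(9/10) = -4 + 9/5 = -11/5)
2*H(34, 18) = 2*(-11/5) = -22/5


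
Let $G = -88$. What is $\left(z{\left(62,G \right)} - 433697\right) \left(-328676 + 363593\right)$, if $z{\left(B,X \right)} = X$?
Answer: $-15146470845$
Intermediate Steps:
$\left(z{\left(62,G \right)} - 433697\right) \left(-328676 + 363593\right) = \left(-88 - 433697\right) \left(-328676 + 363593\right) = \left(-433785\right) 34917 = -15146470845$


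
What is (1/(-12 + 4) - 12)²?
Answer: 9409/64 ≈ 147.02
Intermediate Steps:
(1/(-12 + 4) - 12)² = (1/(-8) - 12)² = (-⅛ - 12)² = (-97/8)² = 9409/64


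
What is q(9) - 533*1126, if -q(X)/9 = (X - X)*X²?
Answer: -600158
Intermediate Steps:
q(X) = 0 (q(X) = -9*(X - X)*X² = -0*X² = -9*0 = 0)
q(9) - 533*1126 = 0 - 533*1126 = 0 - 600158 = -600158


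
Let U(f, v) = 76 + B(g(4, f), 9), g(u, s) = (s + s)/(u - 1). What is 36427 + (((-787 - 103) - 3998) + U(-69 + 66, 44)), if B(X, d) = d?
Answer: 31624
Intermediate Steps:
g(u, s) = 2*s/(-1 + u) (g(u, s) = (2*s)/(-1 + u) = 2*s/(-1 + u))
U(f, v) = 85 (U(f, v) = 76 + 9 = 85)
36427 + (((-787 - 103) - 3998) + U(-69 + 66, 44)) = 36427 + (((-787 - 103) - 3998) + 85) = 36427 + ((-890 - 3998) + 85) = 36427 + (-4888 + 85) = 36427 - 4803 = 31624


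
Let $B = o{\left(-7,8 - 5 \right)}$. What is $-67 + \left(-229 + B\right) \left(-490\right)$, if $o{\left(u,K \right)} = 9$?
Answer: $107733$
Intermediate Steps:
$B = 9$
$-67 + \left(-229 + B\right) \left(-490\right) = -67 + \left(-229 + 9\right) \left(-490\right) = -67 - -107800 = -67 + 107800 = 107733$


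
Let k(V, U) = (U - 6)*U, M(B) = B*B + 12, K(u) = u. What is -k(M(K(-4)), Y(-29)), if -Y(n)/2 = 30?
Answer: -3960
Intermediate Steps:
Y(n) = -60 (Y(n) = -2*30 = -60)
M(B) = 12 + B² (M(B) = B² + 12 = 12 + B²)
k(V, U) = U*(-6 + U) (k(V, U) = (-6 + U)*U = U*(-6 + U))
-k(M(K(-4)), Y(-29)) = -(-60)*(-6 - 60) = -(-60)*(-66) = -1*3960 = -3960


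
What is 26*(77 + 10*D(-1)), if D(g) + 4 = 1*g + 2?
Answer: 1222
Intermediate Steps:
D(g) = -2 + g (D(g) = -4 + (1*g + 2) = -4 + (g + 2) = -4 + (2 + g) = -2 + g)
26*(77 + 10*D(-1)) = 26*(77 + 10*(-2 - 1)) = 26*(77 + 10*(-3)) = 26*(77 - 30) = 26*47 = 1222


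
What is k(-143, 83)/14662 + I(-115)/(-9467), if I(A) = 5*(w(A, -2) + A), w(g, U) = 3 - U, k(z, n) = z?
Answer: 6710319/138805154 ≈ 0.048343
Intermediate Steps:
I(A) = 25 + 5*A (I(A) = 5*((3 - 1*(-2)) + A) = 5*((3 + 2) + A) = 5*(5 + A) = 25 + 5*A)
k(-143, 83)/14662 + I(-115)/(-9467) = -143/14662 + (25 + 5*(-115))/(-9467) = -143*1/14662 + (25 - 575)*(-1/9467) = -143/14662 - 550*(-1/9467) = -143/14662 + 550/9467 = 6710319/138805154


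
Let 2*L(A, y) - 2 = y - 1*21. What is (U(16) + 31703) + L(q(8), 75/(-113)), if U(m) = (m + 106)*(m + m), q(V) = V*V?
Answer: 4022480/113 ≈ 35597.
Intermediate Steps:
q(V) = V²
L(A, y) = -19/2 + y/2 (L(A, y) = 1 + (y - 1*21)/2 = 1 + (y - 21)/2 = 1 + (-21 + y)/2 = 1 + (-21/2 + y/2) = -19/2 + y/2)
U(m) = 2*m*(106 + m) (U(m) = (106 + m)*(2*m) = 2*m*(106 + m))
(U(16) + 31703) + L(q(8), 75/(-113)) = (2*16*(106 + 16) + 31703) + (-19/2 + (75/(-113))/2) = (2*16*122 + 31703) + (-19/2 + (75*(-1/113))/2) = (3904 + 31703) + (-19/2 + (½)*(-75/113)) = 35607 + (-19/2 - 75/226) = 35607 - 1111/113 = 4022480/113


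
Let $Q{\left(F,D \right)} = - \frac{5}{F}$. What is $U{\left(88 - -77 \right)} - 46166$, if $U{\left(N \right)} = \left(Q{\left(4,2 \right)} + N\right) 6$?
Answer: $- \frac{90367}{2} \approx -45184.0$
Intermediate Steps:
$U{\left(N \right)} = - \frac{15}{2} + 6 N$ ($U{\left(N \right)} = \left(- \frac{5}{4} + N\right) 6 = - \frac{15}{2} + 6 N$)
$U{\left(88 - -77 \right)} - 46166 = \left(- \frac{15}{2} + 6 \left(88 - -77\right)\right) - 46166 = \left(- \frac{15}{2} + 6 \left(88 + 77\right)\right) - 46166 = \left(- \frac{15}{2} + 6 \cdot 165\right) - 46166 = \left(- \frac{15}{2} + 990\right) - 46166 = \frac{1965}{2} - 46166 = - \frac{90367}{2}$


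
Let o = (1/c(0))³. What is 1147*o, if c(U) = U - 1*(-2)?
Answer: 1147/8 ≈ 143.38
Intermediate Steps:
c(U) = 2 + U (c(U) = U + 2 = 2 + U)
o = ⅛ (o = (1/(2 + 0))³ = (1/2)³ = (½)³ = ⅛ ≈ 0.12500)
1147*o = 1147*(⅛) = 1147/8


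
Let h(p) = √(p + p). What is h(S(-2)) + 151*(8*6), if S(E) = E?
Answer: 7248 + 2*I ≈ 7248.0 + 2.0*I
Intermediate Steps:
h(p) = √2*√p (h(p) = √(2*p) = √2*√p)
h(S(-2)) + 151*(8*6) = √2*√(-2) + 151*(8*6) = √2*(I*√2) + 151*48 = 2*I + 7248 = 7248 + 2*I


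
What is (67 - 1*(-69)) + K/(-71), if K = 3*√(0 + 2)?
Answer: 136 - 3*√2/71 ≈ 135.94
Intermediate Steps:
K = 3*√2 ≈ 4.2426
(67 - 1*(-69)) + K/(-71) = (67 - 1*(-69)) + (3*√2)/(-71) = (67 + 69) + (3*√2)*(-1/71) = 136 - 3*√2/71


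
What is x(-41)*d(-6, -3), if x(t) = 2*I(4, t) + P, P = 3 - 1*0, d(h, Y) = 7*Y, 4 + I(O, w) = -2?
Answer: 189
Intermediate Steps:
I(O, w) = -6 (I(O, w) = -4 - 2 = -6)
P = 3 (P = 3 + 0 = 3)
x(t) = -9 (x(t) = 2*(-6) + 3 = -12 + 3 = -9)
x(-41)*d(-6, -3) = -63*(-3) = -9*(-21) = 189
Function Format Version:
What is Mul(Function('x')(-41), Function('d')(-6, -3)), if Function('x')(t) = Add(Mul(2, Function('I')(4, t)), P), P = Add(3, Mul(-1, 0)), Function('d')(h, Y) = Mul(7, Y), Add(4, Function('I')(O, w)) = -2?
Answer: 189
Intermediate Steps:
Function('I')(O, w) = -6 (Function('I')(O, w) = Add(-4, -2) = -6)
P = 3 (P = Add(3, 0) = 3)
Function('x')(t) = -9 (Function('x')(t) = Add(Mul(2, -6), 3) = Add(-12, 3) = -9)
Mul(Function('x')(-41), Function('d')(-6, -3)) = Mul(-9, Mul(7, -3)) = Mul(-9, -21) = 189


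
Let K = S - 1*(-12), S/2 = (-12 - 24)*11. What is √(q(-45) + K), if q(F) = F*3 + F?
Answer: 8*I*√15 ≈ 30.984*I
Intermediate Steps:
q(F) = 4*F (q(F) = 3*F + F = 4*F)
S = -792 (S = 2*((-12 - 24)*11) = 2*(-36*11) = 2*(-396) = -792)
K = -780 (K = -792 - 1*(-12) = -792 + 12 = -780)
√(q(-45) + K) = √(4*(-45) - 780) = √(-180 - 780) = √(-960) = 8*I*√15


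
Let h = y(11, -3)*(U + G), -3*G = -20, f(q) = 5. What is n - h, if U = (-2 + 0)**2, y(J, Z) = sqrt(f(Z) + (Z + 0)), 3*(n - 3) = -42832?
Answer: -42823/3 - 32*sqrt(2)/3 ≈ -14289.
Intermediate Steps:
n = -42823/3 (n = 3 + (1/3)*(-42832) = 3 - 42832/3 = -42823/3 ≈ -14274.)
y(J, Z) = sqrt(5 + Z) (y(J, Z) = sqrt(5 + (Z + 0)) = sqrt(5 + Z))
U = 4 (U = (-2)**2 = 4)
G = 20/3 (G = -1/3*(-20) = 20/3 ≈ 6.6667)
h = 32*sqrt(2)/3 (h = sqrt(5 - 3)*(4 + 20/3) = sqrt(2)*(32/3) = 32*sqrt(2)/3 ≈ 15.085)
n - h = -42823/3 - 32*sqrt(2)/3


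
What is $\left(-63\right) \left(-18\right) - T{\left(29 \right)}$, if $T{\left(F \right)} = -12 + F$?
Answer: $1117$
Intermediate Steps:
$\left(-63\right) \left(-18\right) - T{\left(29 \right)} = \left(-63\right) \left(-18\right) - \left(-12 + 29\right) = 1134 - 17 = 1117$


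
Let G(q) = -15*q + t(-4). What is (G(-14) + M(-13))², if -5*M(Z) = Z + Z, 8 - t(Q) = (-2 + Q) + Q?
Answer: 1359556/25 ≈ 54382.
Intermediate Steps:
t(Q) = 10 - 2*Q (t(Q) = 8 - ((-2 + Q) + Q) = 8 - (-2 + 2*Q) = 8 + (2 - 2*Q) = 10 - 2*Q)
M(Z) = -2*Z/5 (M(Z) = -(Z + Z)/5 = -2*Z/5)
G(q) = 18 - 15*q (G(q) = -15*q + (10 - 2*(-4)) = -15*q + (10 + 8) = -15*q + 18 = 18 - 15*q)
(G(-14) + M(-13))² = ((18 - 15*(-14)) - ⅖*(-13))² = ((18 + 210) + 26/5)² = (228 + 26/5)² = (1166/5)² = 1359556/25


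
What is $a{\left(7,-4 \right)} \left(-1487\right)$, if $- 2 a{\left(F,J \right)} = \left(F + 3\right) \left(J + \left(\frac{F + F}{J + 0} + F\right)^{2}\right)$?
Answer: $\frac{245355}{4} \approx 61339.0$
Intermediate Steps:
$a{\left(F,J \right)} = - \frac{\left(3 + F\right) \left(J + \left(F + \frac{2 F}{J}\right)^{2}\right)}{2}$ ($a{\left(F,J \right)} = - \frac{\left(F + 3\right) \left(J + \left(\frac{F + F}{J + 0} + F\right)^{2}\right)}{2} = - \frac{\left(3 + F\right) \left(J + \left(\frac{2 F}{J} + F\right)^{2}\right)}{2} = - \frac{\left(3 + F\right) \left(J + \left(F + \frac{2 F}{J}\right)^{2}\right)}{2}$)
$a{\left(7,-4 \right)} \left(-1487\right) = \frac{\left(-4\right)^{3} \left(-3 - 7\right) - 7^{3} \left(2 - 4\right)^{2} - 3 \cdot 7^{2} \left(2 - 4\right)^{2}}{2 \cdot 16} \left(-1487\right) = \frac{1}{2} \cdot \frac{1}{16} \left(- 64 \left(-3 - 7\right) - 343 \left(-2\right)^{2} - 147 \left(-2\right)^{2}\right) \left(-1487\right) = \frac{1}{2} \cdot \frac{1}{16} \left(\left(-64\right) \left(-10\right) - 343 \cdot 4 - 147 \cdot 4\right) \left(-1487\right) = \frac{1}{2} \cdot \frac{1}{16} \left(640 - 1372 - 588\right) \left(-1487\right) = \frac{1}{2} \cdot \frac{1}{16} \left(-1320\right) \left(-1487\right) = \left(- \frac{165}{4}\right) \left(-1487\right) = \frac{245355}{4}$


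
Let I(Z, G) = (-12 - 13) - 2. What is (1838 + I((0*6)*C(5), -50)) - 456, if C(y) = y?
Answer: 1355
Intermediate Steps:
I(Z, G) = -27 (I(Z, G) = -25 - 2 = -27)
(1838 + I((0*6)*C(5), -50)) - 456 = (1838 - 27) - 456 = 1811 - 456 = 1355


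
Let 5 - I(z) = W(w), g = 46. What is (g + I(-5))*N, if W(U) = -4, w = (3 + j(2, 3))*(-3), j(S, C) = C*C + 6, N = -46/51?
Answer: -2530/51 ≈ -49.608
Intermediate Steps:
N = -46/51 (N = -46*1/51 = -46/51 ≈ -0.90196)
j(S, C) = 6 + C² (j(S, C) = C² + 6 = 6 + C²)
w = -54 (w = (3 + (6 + 3²))*(-3) = (3 + (6 + 9))*(-3) = (3 + 15)*(-3) = 18*(-3) = -54)
I(z) = 9 (I(z) = 5 - 1*(-4) = 5 + 4 = 9)
(g + I(-5))*N = (46 + 9)*(-46/51) = 55*(-46/51) = -2530/51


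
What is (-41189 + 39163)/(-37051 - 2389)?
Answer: 1013/19720 ≈ 0.051369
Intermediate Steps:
(-41189 + 39163)/(-37051 - 2389) = -2026/(-39440) = -2026*(-1/39440) = 1013/19720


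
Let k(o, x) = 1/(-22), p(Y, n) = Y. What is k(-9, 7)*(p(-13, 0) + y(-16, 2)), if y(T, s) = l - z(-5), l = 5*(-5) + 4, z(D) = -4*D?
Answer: 27/11 ≈ 2.4545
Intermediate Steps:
l = -21 (l = -25 + 4 = -21)
y(T, s) = -41 (y(T, s) = -21 - (-4)*(-5) = -21 - 1*20 = -21 - 20 = -41)
k(o, x) = -1/22
k(-9, 7)*(p(-13, 0) + y(-16, 2)) = -(-13 - 41)/22 = -1/22*(-54) = 27/11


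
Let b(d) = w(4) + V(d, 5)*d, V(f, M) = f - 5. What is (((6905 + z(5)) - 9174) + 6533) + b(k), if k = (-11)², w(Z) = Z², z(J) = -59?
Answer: 18257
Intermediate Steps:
V(f, M) = -5 + f
k = 121
b(d) = 16 + d*(-5 + d) (b(d) = 4² + (-5 + d)*d = 16 + d*(-5 + d))
(((6905 + z(5)) - 9174) + 6533) + b(k) = (((6905 - 59) - 9174) + 6533) + (16 + 121*(-5 + 121)) = ((6846 - 9174) + 6533) + (16 + 121*116) = (-2328 + 6533) + (16 + 14036) = 4205 + 14052 = 18257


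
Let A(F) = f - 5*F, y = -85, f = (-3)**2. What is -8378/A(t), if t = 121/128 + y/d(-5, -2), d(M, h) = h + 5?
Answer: -3217152/56041 ≈ -57.407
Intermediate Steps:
d(M, h) = 5 + h
f = 9
t = -10517/384 (t = 121/128 - 85/(5 - 2) = 121*(1/128) - 85/3 = 121/128 - 85*1/3 = 121/128 - 85/3 = -10517/384 ≈ -27.388)
A(F) = 9 - 5*F
-8378/A(t) = -8378/(9 - 5*(-10517/384)) = -8378/(9 + 52585/384) = -8378/56041/384 = -8378*384/56041 = -3217152/56041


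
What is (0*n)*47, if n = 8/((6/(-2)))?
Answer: 0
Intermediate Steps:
n = -8/3 (n = 8/((6*(-1/2))) = 8/(-3) = 8*(-1/3) = -8/3 ≈ -2.6667)
(0*n)*47 = (0*(-8/3))*47 = 0*47 = 0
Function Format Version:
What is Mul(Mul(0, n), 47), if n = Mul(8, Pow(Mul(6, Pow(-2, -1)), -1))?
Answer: 0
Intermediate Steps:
n = Rational(-8, 3) (n = Mul(8, Pow(Mul(6, Rational(-1, 2)), -1)) = Mul(8, Pow(-3, -1)) = Mul(8, Rational(-1, 3)) = Rational(-8, 3) ≈ -2.6667)
Mul(Mul(0, n), 47) = Mul(Mul(0, Rational(-8, 3)), 47) = Mul(0, 47) = 0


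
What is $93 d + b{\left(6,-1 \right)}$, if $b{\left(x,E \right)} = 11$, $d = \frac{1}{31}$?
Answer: $14$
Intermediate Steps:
$d = \frac{1}{31} \approx 0.032258$
$93 d + b{\left(6,-1 \right)} = 93 \cdot \frac{1}{31} + 11 = 3 + 11 = 14$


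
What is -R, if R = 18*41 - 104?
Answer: -634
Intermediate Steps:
R = 634 (R = 738 - 104 = 634)
-R = -1*634 = -634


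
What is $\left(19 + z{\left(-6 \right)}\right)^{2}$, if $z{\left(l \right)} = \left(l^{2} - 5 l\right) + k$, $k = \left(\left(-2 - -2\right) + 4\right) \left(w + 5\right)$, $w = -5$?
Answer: $7225$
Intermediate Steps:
$k = 0$ ($k = \left(\left(-2 - -2\right) + 4\right) \left(-5 + 5\right) = \left(\left(-2 + \left(-2 + 4\right)\right) + 4\right) 0 = \left(\left(-2 + 2\right) + 4\right) 0 = \left(0 + 4\right) 0 = 4 \cdot 0 = 0$)
$z{\left(l \right)} = l^{2} - 5 l$ ($z{\left(l \right)} = \left(l^{2} - 5 l\right) + 0 = l^{2} - 5 l$)
$\left(19 + z{\left(-6 \right)}\right)^{2} = \left(19 - 6 \left(-5 - 6\right)\right)^{2} = \left(19 - -66\right)^{2} = \left(19 + 66\right)^{2} = 85^{2} = 7225$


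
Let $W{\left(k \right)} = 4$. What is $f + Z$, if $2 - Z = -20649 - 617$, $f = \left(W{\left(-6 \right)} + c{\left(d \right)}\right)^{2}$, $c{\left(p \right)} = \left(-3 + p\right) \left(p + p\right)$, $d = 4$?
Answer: $21412$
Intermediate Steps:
$c{\left(p \right)} = 2 p \left(-3 + p\right)$ ($c{\left(p \right)} = \left(-3 + p\right) 2 p = 2 p \left(-3 + p\right)$)
$f = 144$ ($f = \left(4 + 2 \cdot 4 \left(-3 + 4\right)\right)^{2} = \left(4 + 2 \cdot 4 \cdot 1\right)^{2} = \left(4 + 8\right)^{2} = 12^{2} = 144$)
$Z = 21268$ ($Z = 2 - \left(-20649 - 617\right) = 2 - -21266 = 2 + 21266 = 21268$)
$f + Z = 144 + 21268 = 21412$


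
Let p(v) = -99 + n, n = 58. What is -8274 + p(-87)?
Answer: -8315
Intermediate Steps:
p(v) = -41 (p(v) = -99 + 58 = -41)
-8274 + p(-87) = -8274 - 41 = -8315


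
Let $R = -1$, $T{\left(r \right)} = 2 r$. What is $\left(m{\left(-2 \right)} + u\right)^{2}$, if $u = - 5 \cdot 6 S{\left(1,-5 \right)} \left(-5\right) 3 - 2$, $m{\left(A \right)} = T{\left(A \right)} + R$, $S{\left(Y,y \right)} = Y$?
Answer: $196249$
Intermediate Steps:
$m{\left(A \right)} = -1 + 2 A$ ($m{\left(A \right)} = 2 A - 1 = -1 + 2 A$)
$u = 448$ ($u = - 5 \cdot 6 \cdot 1 \left(-5\right) 3 - 2 = - 5 \cdot 6 \left(\left(-5\right) 3\right) - 2 = - 5 \cdot 6 \left(-15\right) - 2 = \left(-5\right) \left(-90\right) - 2 = 450 - 2 = 448$)
$\left(m{\left(-2 \right)} + u\right)^{2} = \left(\left(-1 + 2 \left(-2\right)\right) + 448\right)^{2} = \left(\left(-1 - 4\right) + 448\right)^{2} = \left(-5 + 448\right)^{2} = 443^{2} = 196249$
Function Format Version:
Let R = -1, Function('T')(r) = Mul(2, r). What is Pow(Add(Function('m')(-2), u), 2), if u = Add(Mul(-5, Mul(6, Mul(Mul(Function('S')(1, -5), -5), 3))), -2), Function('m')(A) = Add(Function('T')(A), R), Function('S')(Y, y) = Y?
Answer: 196249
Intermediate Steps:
Function('m')(A) = Add(-1, Mul(2, A)) (Function('m')(A) = Add(Mul(2, A), -1) = Add(-1, Mul(2, A)))
u = 448 (u = Add(Mul(-5, Mul(6, Mul(Mul(1, -5), 3))), -2) = Add(Mul(-5, Mul(6, Mul(-5, 3))), -2) = Add(Mul(-5, Mul(6, -15)), -2) = Add(Mul(-5, -90), -2) = Add(450, -2) = 448)
Pow(Add(Function('m')(-2), u), 2) = Pow(Add(Add(-1, Mul(2, -2)), 448), 2) = Pow(Add(Add(-1, -4), 448), 2) = Pow(Add(-5, 448), 2) = Pow(443, 2) = 196249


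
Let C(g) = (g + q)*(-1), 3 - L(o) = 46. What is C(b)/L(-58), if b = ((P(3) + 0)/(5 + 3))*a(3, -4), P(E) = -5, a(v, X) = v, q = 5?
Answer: 25/344 ≈ 0.072674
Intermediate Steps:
L(o) = -43 (L(o) = 3 - 1*46 = 3 - 46 = -43)
b = -15/8 (b = ((-5 + 0)/(5 + 3))*3 = -5/8*3 = -15/8 ≈ -1.8750)
C(g) = -5 - g (C(g) = (g + 5)*(-1) = (5 + g)*(-1) = -5 - g)
C(b)/L(-58) = (-5 - 1*(-15/8))/(-43) = (-5 + 15/8)*(-1/43) = -25/8*(-1/43) = 25/344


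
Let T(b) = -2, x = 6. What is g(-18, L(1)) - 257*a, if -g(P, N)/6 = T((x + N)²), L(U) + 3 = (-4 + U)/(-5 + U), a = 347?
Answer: -89167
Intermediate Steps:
L(U) = -3 + (-4 + U)/(-5 + U)
g(P, N) = 12 (g(P, N) = -6*(-2) = 12)
g(-18, L(1)) - 257*a = 12 - 257*347 = 12 - 89179 = -89167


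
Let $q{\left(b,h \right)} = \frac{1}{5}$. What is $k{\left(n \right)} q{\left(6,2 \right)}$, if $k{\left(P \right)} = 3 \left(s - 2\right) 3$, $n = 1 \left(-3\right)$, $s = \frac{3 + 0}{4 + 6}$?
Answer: $- \frac{153}{50} \approx -3.06$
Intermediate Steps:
$q{\left(b,h \right)} = \frac{1}{5}$
$s = \frac{3}{10} \approx 0.3$
$n = -3$
$k{\left(P \right)} = - \frac{153}{10}$ ($k{\left(P \right)} = 3 \left(\frac{3}{10} - 2\right) 3 = 3 \left(- \frac{17}{10}\right) 3 = \left(- \frac{51}{10}\right) 3 = - \frac{153}{10}$)
$k{\left(n \right)} q{\left(6,2 \right)} = \left(- \frac{153}{10}\right) \frac{1}{5} = - \frac{153}{50}$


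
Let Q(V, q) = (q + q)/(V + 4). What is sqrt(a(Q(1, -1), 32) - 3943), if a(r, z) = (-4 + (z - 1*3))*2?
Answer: I*sqrt(3893) ≈ 62.394*I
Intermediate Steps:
Q(V, q) = 2*q/(4 + V) (Q(V, q) = (2*q)/(4 + V) = 2*q/(4 + V))
a(r, z) = -14 + 2*z (a(r, z) = (-4 + (z - 3))*2 = (-4 + (-3 + z))*2 = (-7 + z)*2 = -14 + 2*z)
sqrt(a(Q(1, -1), 32) - 3943) = sqrt((-14 + 2*32) - 3943) = sqrt((-14 + 64) - 3943) = sqrt(50 - 3943) = sqrt(-3893) = I*sqrt(3893)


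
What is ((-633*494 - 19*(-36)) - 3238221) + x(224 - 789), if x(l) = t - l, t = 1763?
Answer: -3547911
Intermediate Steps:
x(l) = 1763 - l
((-633*494 - 19*(-36)) - 3238221) + x(224 - 789) = ((-633*494 - 19*(-36)) - 3238221) + (1763 - (224 - 789)) = ((-312702 + 684) - 3238221) + (1763 - 1*(-565)) = (-312018 - 3238221) + (1763 + 565) = -3550239 + 2328 = -3547911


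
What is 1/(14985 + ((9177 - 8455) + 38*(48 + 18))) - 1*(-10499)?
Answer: 191239286/18215 ≈ 10499.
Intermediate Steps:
1/(14985 + ((9177 - 8455) + 38*(48 + 18))) - 1*(-10499) = 1/(14985 + (722 + 38*66)) + 10499 = 1/(14985 + (722 + 2508)) + 10499 = 1/(14985 + 3230) + 10499 = 1/18215 + 10499 = 191239286/18215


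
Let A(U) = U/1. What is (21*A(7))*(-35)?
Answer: -5145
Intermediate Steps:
A(U) = U (A(U) = U*1 = U)
(21*A(7))*(-35) = (21*7)*(-35) = 147*(-35) = -5145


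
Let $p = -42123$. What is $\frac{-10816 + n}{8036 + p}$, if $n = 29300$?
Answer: $- \frac{18484}{34087} \approx -0.54226$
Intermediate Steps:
$\frac{-10816 + n}{8036 + p} = \frac{-10816 + 29300}{8036 - 42123} = \frac{18484}{-34087} = 18484 \left(- \frac{1}{34087}\right) = - \frac{18484}{34087}$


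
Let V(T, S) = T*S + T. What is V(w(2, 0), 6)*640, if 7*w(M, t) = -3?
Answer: -1920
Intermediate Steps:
w(M, t) = -3/7 (w(M, t) = (1/7)*(-3) = -3/7)
V(T, S) = T + S*T (V(T, S) = S*T + T = T + S*T)
V(w(2, 0), 6)*640 = -3*(1 + 6)/7*640 = -3/7*7*640 = -3*640 = -1920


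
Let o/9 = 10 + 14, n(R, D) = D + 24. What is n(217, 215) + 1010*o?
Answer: 218399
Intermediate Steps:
n(R, D) = 24 + D
o = 216 (o = 9*(10 + 14) = 9*24 = 216)
n(217, 215) + 1010*o = (24 + 215) + 1010*216 = 239 + 218160 = 218399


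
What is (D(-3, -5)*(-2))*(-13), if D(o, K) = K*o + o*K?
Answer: 780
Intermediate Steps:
D(o, K) = 2*K*o (D(o, K) = K*o + K*o = 2*K*o)
(D(-3, -5)*(-2))*(-13) = ((2*(-5)*(-3))*(-2))*(-13) = (30*(-2))*(-13) = -60*(-13) = 780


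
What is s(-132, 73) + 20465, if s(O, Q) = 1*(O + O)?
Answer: 20201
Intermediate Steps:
s(O, Q) = 2*O (s(O, Q) = 1*(2*O) = 2*O)
s(-132, 73) + 20465 = 2*(-132) + 20465 = -264 + 20465 = 20201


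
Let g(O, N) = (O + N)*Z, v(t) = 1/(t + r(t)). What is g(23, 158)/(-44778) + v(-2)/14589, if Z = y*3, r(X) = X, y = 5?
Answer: -26413553/435510828 ≈ -0.060650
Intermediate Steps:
v(t) = 1/(2*t) (v(t) = 1/(t + t) = 1/(2*t))
Z = 15 (Z = 5*3 = 15)
g(O, N) = 15*N + 15*O (g(O, N) = (O + N)*15 = (N + O)*15 = 15*N + 15*O)
g(23, 158)/(-44778) + v(-2)/14589 = (15*158 + 15*23)/(-44778) + ((1/2)/(-2))/14589 = (2370 + 345)*(-1/44778) + ((1/2)*(-1/2))*(1/14589) = 2715*(-1/44778) - 1/4*1/14589 = -905/14926 - 1/58356 = -26413553/435510828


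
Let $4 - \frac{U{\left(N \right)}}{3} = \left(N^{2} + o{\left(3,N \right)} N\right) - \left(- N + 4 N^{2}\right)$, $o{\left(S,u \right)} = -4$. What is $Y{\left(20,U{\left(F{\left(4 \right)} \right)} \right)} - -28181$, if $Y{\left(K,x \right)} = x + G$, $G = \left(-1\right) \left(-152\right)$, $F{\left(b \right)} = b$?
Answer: $28525$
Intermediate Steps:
$G = 152$
$U{\left(N \right)} = 12 + 9 N + 9 N^{2}$ ($U{\left(N \right)} = 12 - 3 \left(\left(N^{2} - 4 N\right) - \left(- N + 4 N^{2}\right)\right) = 12 - 3 \left(- 3 N - 3 N^{2}\right) = 12 + \left(9 N + 9 N^{2}\right) = 12 + 9 N + 9 N^{2}$)
$Y{\left(K,x \right)} = 152 + x$ ($Y{\left(K,x \right)} = x + 152 = 152 + x$)
$Y{\left(20,U{\left(F{\left(4 \right)} \right)} \right)} - -28181 = \left(152 + \left(12 + 9 \cdot 4 + 9 \cdot 4^{2}\right)\right) - -28181 = \left(152 + \left(12 + 36 + 9 \cdot 16\right)\right) + 28181 = \left(152 + \left(12 + 36 + 144\right)\right) + 28181 = \left(152 + 192\right) + 28181 = 344 + 28181 = 28525$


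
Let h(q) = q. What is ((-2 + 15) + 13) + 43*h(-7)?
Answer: -275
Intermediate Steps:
((-2 + 15) + 13) + 43*h(-7) = ((-2 + 15) + 13) + 43*(-7) = (13 + 13) - 301 = 26 - 301 = -275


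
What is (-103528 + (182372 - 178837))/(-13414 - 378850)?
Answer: 99993/392264 ≈ 0.25491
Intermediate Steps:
(-103528 + (182372 - 178837))/(-13414 - 378850) = (-103528 + 3535)/(-392264) = -99993*(-1/392264) = 99993/392264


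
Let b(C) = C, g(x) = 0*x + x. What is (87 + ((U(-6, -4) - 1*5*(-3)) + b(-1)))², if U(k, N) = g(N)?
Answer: 9409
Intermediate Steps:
g(x) = x (g(x) = 0 + x = x)
U(k, N) = N
(87 + ((U(-6, -4) - 1*5*(-3)) + b(-1)))² = (87 + ((-4 - 1*5*(-3)) - 1))² = (87 + ((-4 - 5*(-3)) - 1))² = (87 + ((-4 + 15) - 1))² = (87 + (11 - 1))² = (87 + 10)² = 97² = 9409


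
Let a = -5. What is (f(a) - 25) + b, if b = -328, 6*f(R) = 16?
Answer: -1051/3 ≈ -350.33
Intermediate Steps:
f(R) = 8/3 (f(R) = (⅙)*16 = 8/3)
(f(a) - 25) + b = (8/3 - 25) - 328 = -67/3 - 328 = -1051/3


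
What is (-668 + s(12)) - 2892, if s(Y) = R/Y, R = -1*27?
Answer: -14249/4 ≈ -3562.3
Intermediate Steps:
R = -27
s(Y) = -27/Y
(-668 + s(12)) - 2892 = (-668 - 27/12) - 2892 = (-668 - 27*1/12) - 2892 = (-668 - 9/4) - 2892 = -2681/4 - 2892 = -14249/4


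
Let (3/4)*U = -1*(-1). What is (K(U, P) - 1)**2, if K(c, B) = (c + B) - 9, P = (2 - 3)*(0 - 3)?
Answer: 289/9 ≈ 32.111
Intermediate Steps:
P = 3 (P = -1*(-3) = 3)
U = 4/3 (U = 4*(-1*(-1))/3 = (4/3)*1 = 4/3 ≈ 1.3333)
K(c, B) = -9 + B + c (K(c, B) = (B + c) - 9 = -9 + B + c)
(K(U, P) - 1)**2 = ((-9 + 3 + 4/3) - 1)**2 = (-14/3 - 1)**2 = (-17/3)**2 = 289/9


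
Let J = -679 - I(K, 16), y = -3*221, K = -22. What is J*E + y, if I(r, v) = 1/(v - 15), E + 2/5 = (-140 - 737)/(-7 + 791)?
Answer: 36227/98 ≈ 369.66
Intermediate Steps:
E = -5953/3920 (E = -⅖ + (-140 - 737)/(-7 + 791) = -⅖ - 877/784 = -5953/3920 ≈ -1.5186)
I(r, v) = 1/(-15 + v)
y = -663
J = -680 (J = -679 - 1/(-15 + 16) = -679 - 1/1 = -679 - 1*1 = -679 - 1 = -680)
J*E + y = -680*(-5953/3920) - 663 = 101201/98 - 663 = 36227/98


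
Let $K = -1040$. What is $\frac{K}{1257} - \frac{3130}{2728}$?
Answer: $- \frac{3385765}{1714548} \approx -1.9747$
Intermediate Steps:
$\frac{K}{1257} - \frac{3130}{2728} = - \frac{1040}{1257} - \frac{3130}{2728} = \left(-1040\right) \frac{1}{1257} - \frac{1565}{1364} = - \frac{1040}{1257} - \frac{1565}{1364} = - \frac{3385765}{1714548}$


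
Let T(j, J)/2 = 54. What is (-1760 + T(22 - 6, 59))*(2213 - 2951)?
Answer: 1219176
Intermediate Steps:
T(j, J) = 108 (T(j, J) = 2*54 = 108)
(-1760 + T(22 - 6, 59))*(2213 - 2951) = (-1760 + 108)*(2213 - 2951) = -1652*(-738) = 1219176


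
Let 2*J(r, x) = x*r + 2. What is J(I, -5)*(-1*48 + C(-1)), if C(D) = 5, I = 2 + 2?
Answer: 387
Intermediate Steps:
I = 4
J(r, x) = 1 + r*x/2 (J(r, x) = (x*r + 2)/2 = (r*x + 2)/2 = (2 + r*x)/2 = 1 + r*x/2)
J(I, -5)*(-1*48 + C(-1)) = (1 + (½)*4*(-5))*(-1*48 + 5) = (1 - 10)*(-48 + 5) = -9*(-43) = 387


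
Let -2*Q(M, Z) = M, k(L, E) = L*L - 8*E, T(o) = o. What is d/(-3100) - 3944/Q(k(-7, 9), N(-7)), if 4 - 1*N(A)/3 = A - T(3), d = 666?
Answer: -12234059/35650 ≈ -343.17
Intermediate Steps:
N(A) = 21 - 3*A (N(A) = 12 - 3*(A - 1*3) = 12 - 3*(A - 3) = 12 - 3*(-3 + A) = 12 + (9 - 3*A) = 21 - 3*A)
k(L, E) = L² - 8*E
Q(M, Z) = -M/2
d/(-3100) - 3944/Q(k(-7, 9), N(-7)) = 666/(-3100) - 3944*(-2/((-7)² - 8*9)) = 666*(-1/3100) - 3944*(-2/(49 - 72)) = -333/1550 - 3944/((-½*(-23))) = -333/1550 - 3944/23/2 = -333/1550 - 3944*2/23 = -333/1550 - 7888/23 = -12234059/35650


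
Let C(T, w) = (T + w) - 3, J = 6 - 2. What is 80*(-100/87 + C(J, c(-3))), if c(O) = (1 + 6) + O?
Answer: 26800/87 ≈ 308.05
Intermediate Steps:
J = 4
c(O) = 7 + O
C(T, w) = -3 + T + w
80*(-100/87 + C(J, c(-3))) = 80*(-100/87 + (-3 + 4 + (7 - 3))) = 80*(-100*1/87 + (-3 + 4 + 4)) = 80*(-100/87 + 5) = 80*(335/87) = 26800/87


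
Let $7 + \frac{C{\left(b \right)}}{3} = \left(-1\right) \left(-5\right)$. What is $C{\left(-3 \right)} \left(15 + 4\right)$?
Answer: $-114$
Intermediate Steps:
$C{\left(b \right)} = -6$ ($C{\left(b \right)} = -21 + 3 \left(\left(-1\right) \left(-5\right)\right) = -21 + 3 \cdot 5 = -21 + 15 = -6$)
$C{\left(-3 \right)} \left(15 + 4\right) = - 6 \left(15 + 4\right) = \left(-6\right) 19 = -114$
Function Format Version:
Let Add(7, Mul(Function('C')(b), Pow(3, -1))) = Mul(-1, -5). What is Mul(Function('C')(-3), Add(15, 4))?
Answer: -114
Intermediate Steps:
Function('C')(b) = -6 (Function('C')(b) = Add(-21, Mul(3, Mul(-1, -5))) = Add(-21, Mul(3, 5)) = Add(-21, 15) = -6)
Mul(Function('C')(-3), Add(15, 4)) = Mul(-6, Add(15, 4)) = Mul(-6, 19) = -114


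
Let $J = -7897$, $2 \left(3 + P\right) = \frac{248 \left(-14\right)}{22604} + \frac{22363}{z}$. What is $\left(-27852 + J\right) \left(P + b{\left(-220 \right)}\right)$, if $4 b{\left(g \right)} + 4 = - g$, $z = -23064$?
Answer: $- \frac{470018659609387}{260669328} \approx -1.8031 \cdot 10^{6}$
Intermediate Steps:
$b{\left(g \right)} = -1 - \frac{g}{4}$ ($b{\left(g \right)} = -1 + \frac{\left(-1\right) g}{4} = -1 - \frac{g}{4}$)
$P = - \frac{928400849}{260669328}$ ($P = -3 + \frac{\frac{248 \left(-14\right)}{22604} + \frac{22363}{-23064}}{2} = -3 + \frac{\left(-3472\right) \frac{1}{22604} + 22363 \left(- \frac{1}{23064}\right)}{2} = -3 + \frac{- \frac{868}{5651} - \frac{22363}{23064}}{2} = -3 + \frac{1}{2} \left(- \frac{146392865}{130334664}\right) = -3 - \frac{146392865}{260669328} = - \frac{928400849}{260669328} \approx -3.5616$)
$\left(-27852 + J\right) \left(P + b{\left(-220 \right)}\right) = \left(-27852 - 7897\right) \left(- \frac{928400849}{260669328} - -54\right) = - 35749 \left(- \frac{928400849}{260669328} + \left(-1 + 55\right)\right) = - 35749 \left(- \frac{928400849}{260669328} + 54\right) = \left(-35749\right) \frac{13147742863}{260669328} = - \frac{470018659609387}{260669328}$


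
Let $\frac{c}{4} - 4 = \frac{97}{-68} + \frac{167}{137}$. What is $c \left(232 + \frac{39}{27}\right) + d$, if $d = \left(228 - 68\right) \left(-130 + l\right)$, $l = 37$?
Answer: $- \frac{79223083}{6987} \approx -11339.0$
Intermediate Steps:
$c = \frac{35331}{2329}$ ($c = 16 + 4 \left(\frac{97}{-68} + \frac{167}{137}\right) = 16 + 4 \left(97 \left(- \frac{1}{68}\right) + 167 \cdot \frac{1}{137}\right) = 16 + 4 \left(- \frac{97}{68} + \frac{167}{137}\right) = 16 + 4 \left(- \frac{1933}{9316}\right) = 16 - \frac{1933}{2329} = \frac{35331}{2329} \approx 15.17$)
$d = -14880$ ($d = \left(228 - 68\right) \left(-130 + 37\right) = 160 \left(-93\right) = -14880$)
$c \left(232 + \frac{39}{27}\right) + d = \frac{35331 \left(232 + \frac{39}{27}\right)}{2329} - 14880 = \frac{35331 \left(232 + 39 \cdot \frac{1}{27}\right)}{2329} - 14880 = \frac{35331 \left(232 + \frac{13}{9}\right)}{2329} - 14880 = \frac{35331}{2329} \cdot \frac{2101}{9} - 14880 = \frac{24743477}{6987} - 14880 = - \frac{79223083}{6987}$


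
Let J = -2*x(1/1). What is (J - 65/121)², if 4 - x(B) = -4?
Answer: 4004001/14641 ≈ 273.48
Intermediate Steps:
x(B) = 8 (x(B) = 4 - 1*(-4) = 4 + 4 = 8)
J = -16 (J = -2*8 = -16)
(J - 65/121)² = (-16 - 65/121)² = (-2001/121)² = 4004001/14641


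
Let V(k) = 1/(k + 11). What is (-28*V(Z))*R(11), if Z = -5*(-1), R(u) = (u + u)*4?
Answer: -154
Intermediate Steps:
R(u) = 8*u (R(u) = (2*u)*4 = 8*u)
Z = 5
V(k) = 1/(11 + k)
(-28*V(Z))*R(11) = (-28/(11 + 5))*(8*11) = -28/16*88 = -28*1/16*88 = -7/4*88 = -154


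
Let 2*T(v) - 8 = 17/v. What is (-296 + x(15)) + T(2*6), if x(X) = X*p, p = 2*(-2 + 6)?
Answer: -4111/24 ≈ -171.29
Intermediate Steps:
T(v) = 4 + 17/(2*v) (T(v) = 4 + (17/v)/2 = 4 + 17/(2*v))
p = 8 (p = 2*4 = 8)
x(X) = 8*X (x(X) = X*8 = 8*X)
(-296 + x(15)) + T(2*6) = (-296 + 8*15) + (4 + 17/(2*((2*6)))) = (-296 + 120) + (4 + (17/2)/12) = -176 + (4 + (17/2)*(1/12)) = -176 + (4 + 17/24) = -176 + 113/24 = -4111/24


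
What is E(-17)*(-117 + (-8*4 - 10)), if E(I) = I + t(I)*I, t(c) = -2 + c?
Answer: -48654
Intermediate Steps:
E(I) = I + I*(-2 + I) (E(I) = I + (-2 + I)*I = I + I*(-2 + I))
E(-17)*(-117 + (-8*4 - 10)) = (-17*(-1 - 17))*(-117 + (-8*4 - 10)) = (-17*(-18))*(-117 + (-32 - 10)) = 306*(-117 - 42) = 306*(-159) = -48654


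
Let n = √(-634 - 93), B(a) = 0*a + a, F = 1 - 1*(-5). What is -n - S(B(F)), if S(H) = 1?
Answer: -1 - I*√727 ≈ -1.0 - 26.963*I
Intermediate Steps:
F = 6 (F = 1 + 5 = 6)
B(a) = a (B(a) = 0 + a = a)
n = I*√727 (n = √(-727) = I*√727 ≈ 26.963*I)
-n - S(B(F)) = -I*√727 - 1*1 = -I*√727 - 1 = -1 - I*√727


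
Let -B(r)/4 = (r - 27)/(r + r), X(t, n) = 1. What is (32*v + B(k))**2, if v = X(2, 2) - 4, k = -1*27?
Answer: 10000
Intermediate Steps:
k = -27
v = -3 (v = 1 - 4 = -3)
B(r) = -2*(-27 + r)/r (B(r) = -4*(r - 27)/(r + r) = -4*(-27 + r)/(2*r) = -4*(-27 + r)*1/(2*r) = -2*(-27 + r)/r)
(32*v + B(k))**2 = (32*(-3) + (-2 + 54/(-27)))**2 = (-96 + (-2 + 54*(-1/27)))**2 = (-96 + (-2 - 2))**2 = (-96 - 4)**2 = (-100)**2 = 10000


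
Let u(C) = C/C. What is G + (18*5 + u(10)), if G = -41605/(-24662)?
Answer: 2285847/24662 ≈ 92.687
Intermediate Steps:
G = 41605/24662 (G = -41605*(-1/24662) = 41605/24662 ≈ 1.6870)
u(C) = 1
G + (18*5 + u(10)) = 41605/24662 + (18*5 + 1) = 41605/24662 + (90 + 1) = 41605/24662 + 91 = 2285847/24662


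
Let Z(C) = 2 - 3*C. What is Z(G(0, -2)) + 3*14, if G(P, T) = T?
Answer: 50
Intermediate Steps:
Z(G(0, -2)) + 3*14 = (2 - 3*(-2)) + 3*14 = (2 + 6) + 42 = 8 + 42 = 50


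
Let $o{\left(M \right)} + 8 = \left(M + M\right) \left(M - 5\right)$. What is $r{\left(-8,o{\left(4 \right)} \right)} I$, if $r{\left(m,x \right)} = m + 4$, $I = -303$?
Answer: $1212$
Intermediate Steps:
$o{\left(M \right)} = -8 + 2 M \left(-5 + M\right)$ ($o{\left(M \right)} = -8 + \left(M + M\right) \left(M - 5\right) = -8 + 2 M \left(-5 + M\right)$)
$r{\left(m,x \right)} = 4 + m$
$r{\left(-8,o{\left(4 \right)} \right)} I = \left(4 - 8\right) \left(-303\right) = \left(-4\right) \left(-303\right) = 1212$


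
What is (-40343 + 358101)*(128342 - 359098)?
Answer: -73324565048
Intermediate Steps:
(-40343 + 358101)*(128342 - 359098) = 317758*(-230756) = -73324565048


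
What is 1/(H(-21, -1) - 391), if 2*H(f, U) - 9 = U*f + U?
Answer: -2/753 ≈ -0.0026560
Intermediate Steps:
H(f, U) = 9/2 + U/2 + U*f/2 (H(f, U) = 9/2 + (U*f + U)/2 = 9/2 + (U + U*f)/2 = 9/2 + (U/2 + U*f/2) = 9/2 + U/2 + U*f/2)
1/(H(-21, -1) - 391) = 1/((9/2 + (½)*(-1) + (½)*(-1)*(-21)) - 391) = 1/((9/2 - ½ + 21/2) - 391) = 1/(29/2 - 391) = 1/(-753/2) = -2/753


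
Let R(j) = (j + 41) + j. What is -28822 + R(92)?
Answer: -28597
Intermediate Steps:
R(j) = 41 + 2*j (R(j) = (41 + j) + j = 41 + 2*j)
-28822 + R(92) = -28822 + (41 + 2*92) = -28822 + (41 + 184) = -28822 + 225 = -28597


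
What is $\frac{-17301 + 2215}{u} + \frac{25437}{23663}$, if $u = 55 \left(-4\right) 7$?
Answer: $\frac{198076499}{18220510} \approx 10.871$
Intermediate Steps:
$u = -1540$ ($u = \left(-220\right) 7 = -1540$)
$\frac{-17301 + 2215}{u} + \frac{25437}{23663} = \frac{-17301 + 2215}{-1540} + \frac{25437}{23663} = \left(-15086\right) \left(- \frac{1}{1540}\right) + 25437 \cdot \frac{1}{23663} = \frac{7543}{770} + \frac{25437}{23663} = \frac{198076499}{18220510}$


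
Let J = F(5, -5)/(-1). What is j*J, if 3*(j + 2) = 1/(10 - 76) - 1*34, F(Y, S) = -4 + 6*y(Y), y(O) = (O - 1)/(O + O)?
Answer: -10564/495 ≈ -21.341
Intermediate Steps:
y(O) = (-1 + O)/(2*O) (y(O) = (-1 + O)/((2*O)) = (-1 + O)*(1/(2*O)) = (-1 + O)/(2*O))
F(Y, S) = -4 + 3*(-1 + Y)/Y (F(Y, S) = -4 + 6*((-1 + Y)/(2*Y)) = -4 + 3*(-1 + Y)/Y)
j = -2641/198 (j = -2 + (1/(10 - 76) - 1*34)/3 = -2 + (1/(-66) - 34)/3 = -2 + (-1/66 - 34)/3 = -2 + (1/3)*(-2245/66) = -2 - 2245/198 = -2641/198 ≈ -13.338)
J = 8/5 (J = ((-3 - 1*5)/5)/(-1) = ((-3 - 5)/5)*(-1) = ((1/5)*(-8))*(-1) = -8/5*(-1) = 8/5 ≈ 1.6000)
j*J = -2641/198*8/5 = -10564/495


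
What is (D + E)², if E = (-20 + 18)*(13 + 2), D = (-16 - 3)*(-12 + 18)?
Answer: 20736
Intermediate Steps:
D = -114 (D = -19*6 = -114)
E = -30 (E = -2*15 = -30)
(D + E)² = (-114 - 30)² = (-144)² = 20736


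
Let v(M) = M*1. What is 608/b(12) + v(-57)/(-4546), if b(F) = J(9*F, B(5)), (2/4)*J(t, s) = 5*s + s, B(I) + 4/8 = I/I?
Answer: 1382155/13638 ≈ 101.35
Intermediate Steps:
B(I) = 1/2 (B(I) = -1/2 + I/I = -1/2 + 1 = 1/2)
v(M) = M
J(t, s) = 12*s (J(t, s) = 2*(5*s + s) = 2*(6*s) = 12*s)
b(F) = 6 (b(F) = 12*(1/2) = 6)
608/b(12) + v(-57)/(-4546) = 608/6 - 57/(-4546) = 608*(1/6) - 57*(-1/4546) = 304/3 + 57/4546 = 1382155/13638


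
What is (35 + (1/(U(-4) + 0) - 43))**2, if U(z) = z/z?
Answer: 49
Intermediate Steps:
U(z) = 1
(35 + (1/(U(-4) + 0) - 43))**2 = (35 + (1/(1 + 0) - 43))**2 = (35 + (1/1 - 43))**2 = (35 + (1 - 43))**2 = (35 - 42)**2 = (-7)**2 = 49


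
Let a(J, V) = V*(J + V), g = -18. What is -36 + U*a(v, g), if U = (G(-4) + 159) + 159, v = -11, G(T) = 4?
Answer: 168048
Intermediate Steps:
U = 322 (U = (4 + 159) + 159 = 163 + 159 = 322)
-36 + U*a(v, g) = -36 + 322*(-18*(-11 - 18)) = -36 + 322*(-18*(-29)) = -36 + 322*522 = -36 + 168084 = 168048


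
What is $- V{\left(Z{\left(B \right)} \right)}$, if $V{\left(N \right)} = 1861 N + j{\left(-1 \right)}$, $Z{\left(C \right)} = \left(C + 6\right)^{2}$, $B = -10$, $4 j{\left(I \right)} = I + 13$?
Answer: $-29779$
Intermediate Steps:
$j{\left(I \right)} = \frac{13}{4} + \frac{I}{4}$ ($j{\left(I \right)} = \frac{I + 13}{4} = \frac{13 + I}{4} = \frac{13}{4} + \frac{I}{4}$)
$Z{\left(C \right)} = \left(6 + C\right)^{2}$
$V{\left(N \right)} = 3 + 1861 N$ ($V{\left(N \right)} = 1861 N + \left(\frac{13}{4} + \frac{1}{4} \left(-1\right)\right) = 1861 N + \left(\frac{13}{4} - \frac{1}{4}\right) = 1861 N + 3 = 3 + 1861 N$)
$- V{\left(Z{\left(B \right)} \right)} = - (3 + 1861 \left(6 - 10\right)^{2}) = - (3 + 1861 \left(-4\right)^{2}) = - (3 + 1861 \cdot 16) = - (3 + 29776) = \left(-1\right) 29779 = -29779$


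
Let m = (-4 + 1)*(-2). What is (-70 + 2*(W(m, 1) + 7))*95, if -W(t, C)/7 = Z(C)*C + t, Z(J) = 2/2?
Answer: -14630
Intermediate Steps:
Z(J) = 1 (Z(J) = 2*(½) = 1)
m = 6 (m = -3*(-2) = 6)
W(t, C) = -7*C - 7*t (W(t, C) = -7*(1*C + t) = -7*(C + t) = -7*C - 7*t)
(-70 + 2*(W(m, 1) + 7))*95 = (-70 + 2*((-7*1 - 7*6) + 7))*95 = (-70 + 2*((-7 - 42) + 7))*95 = (-70 + 2*(-49 + 7))*95 = (-70 + 2*(-42))*95 = (-70 - 84)*95 = -154*95 = -14630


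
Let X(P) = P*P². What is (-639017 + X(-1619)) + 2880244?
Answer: -4241418432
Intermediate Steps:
X(P) = P³
(-639017 + X(-1619)) + 2880244 = (-639017 + (-1619)³) + 2880244 = (-639017 - 4243659659) + 2880244 = -4244298676 + 2880244 = -4241418432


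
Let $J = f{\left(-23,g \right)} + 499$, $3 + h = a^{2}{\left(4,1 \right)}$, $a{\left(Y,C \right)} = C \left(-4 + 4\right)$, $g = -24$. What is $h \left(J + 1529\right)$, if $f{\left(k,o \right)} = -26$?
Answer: $-6006$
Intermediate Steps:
$a{\left(Y,C \right)} = 0$ ($a{\left(Y,C \right)} = C 0 = 0$)
$h = -3$ ($h = -3 + 0^{2} = -3 + 0 = -3$)
$J = 473$ ($J = -26 + 499 = 473$)
$h \left(J + 1529\right) = - 3 \left(473 + 1529\right) = \left(-3\right) 2002 = -6006$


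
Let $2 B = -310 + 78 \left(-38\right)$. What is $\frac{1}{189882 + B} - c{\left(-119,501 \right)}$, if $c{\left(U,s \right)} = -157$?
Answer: $\frac{29554466}{188245} \approx 157.0$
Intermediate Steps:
$B = -1637$ ($B = \frac{-310 + 78 \left(-38\right)}{2} = \frac{-310 - 2964}{2} = \frac{1}{2} \left(-3274\right) = -1637$)
$\frac{1}{189882 + B} - c{\left(-119,501 \right)} = \frac{1}{189882 - 1637} - -157 = \frac{1}{188245} + 157 = \frac{29554466}{188245}$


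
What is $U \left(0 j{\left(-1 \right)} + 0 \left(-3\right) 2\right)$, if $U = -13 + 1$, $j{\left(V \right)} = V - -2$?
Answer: $0$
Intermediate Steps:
$j{\left(V \right)} = 2 + V$ ($j{\left(V \right)} = V + 2 = 2 + V$)
$U = -12$
$U \left(0 j{\left(-1 \right)} + 0 \left(-3\right) 2\right) = - 12 \left(0 \left(2 - 1\right) + 0 \left(-3\right) 2\right) = - 12 \left(0 \cdot 1 + 0 \cdot 2\right) = - 12 \left(0 + 0\right) = \left(-12\right) 0 = 0$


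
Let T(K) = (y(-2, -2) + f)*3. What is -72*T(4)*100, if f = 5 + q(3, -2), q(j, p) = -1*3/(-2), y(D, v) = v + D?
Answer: -54000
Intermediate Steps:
y(D, v) = D + v
q(j, p) = 3/2 (q(j, p) = -3*(-½) = 3/2)
f = 13/2 (f = 5 + 3/2 = 13/2 ≈ 6.5000)
T(K) = 15/2 (T(K) = ((-2 - 2) + 13/2)*3 = (-4 + 13/2)*3 = (5/2)*3 = 15/2)
-72*T(4)*100 = -72*15/2*100 = -540*100 = -54000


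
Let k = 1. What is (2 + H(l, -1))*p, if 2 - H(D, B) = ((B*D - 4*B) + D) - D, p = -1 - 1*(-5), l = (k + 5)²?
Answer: 144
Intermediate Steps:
l = 36 (l = (1 + 5)² = 6² = 36)
p = 4 (p = -1 + 5 = 4)
H(D, B) = 2 + 4*B - B*D (H(D, B) = 2 - (((B*D - 4*B) + D) - D) = 2 - (((-4*B + B*D) + D) - D) = 2 - ((D - 4*B + B*D) - D) = 2 - (-4*B + B*D) = 2 + (4*B - B*D) = 2 + 4*B - B*D)
(2 + H(l, -1))*p = (2 + (2 + 4*(-1) - 1*(-1)*36))*4 = (2 + (2 - 4 + 36))*4 = (2 + 34)*4 = 36*4 = 144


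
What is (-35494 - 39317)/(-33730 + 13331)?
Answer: 74811/20399 ≈ 3.6674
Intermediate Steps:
(-35494 - 39317)/(-33730 + 13331) = -74811/(-20399) = -74811*(-1/20399) = 74811/20399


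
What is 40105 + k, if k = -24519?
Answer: 15586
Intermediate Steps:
40105 + k = 40105 - 24519 = 15586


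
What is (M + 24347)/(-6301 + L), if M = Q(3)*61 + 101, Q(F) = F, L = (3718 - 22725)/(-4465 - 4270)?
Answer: -215151785/55020228 ≈ -3.9104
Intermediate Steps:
L = 19007/8735 (L = -19007/(-8735) = -19007*(-1/8735) = 19007/8735 ≈ 2.1760)
M = 284 (M = 3*61 + 101 = 183 + 101 = 284)
(M + 24347)/(-6301 + L) = (284 + 24347)/(-6301 + 19007/8735) = 24631/(-55020228/8735) = 24631*(-8735/55020228) = -215151785/55020228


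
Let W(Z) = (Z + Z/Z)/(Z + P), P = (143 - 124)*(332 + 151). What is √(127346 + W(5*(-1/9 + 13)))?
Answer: √916698831171/2683 ≈ 356.86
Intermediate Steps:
P = 9177 (P = 19*483 = 9177)
W(Z) = (1 + Z)/(9177 + Z) (W(Z) = (Z + Z/Z)/(Z + 9177) = (Z + 1)/(9177 + Z) = (1 + Z)/(9177 + Z))
√(127346 + W(5*(-1/9 + 13))) = √(127346 + (1 + 5*(-1/9 + 13))/(9177 + 5*(-1/9 + 13))) = √(127346 + (1 + 5*(-1*⅑ + 13))/(9177 + 5*(-1*⅑ + 13))) = √(127346 + (1 + 5*(-⅑ + 13))/(9177 + 5*(-⅑ + 13))) = √(127346 + (1 + 5*(116/9))/(9177 + 5*(116/9))) = √(127346 + (1 + 580/9)/(9177 + 580/9)) = √(127346 + (589/9)/(83173/9)) = √(127346 + (9/83173)*(589/9)) = √(127346 + 19/2683) = √(341669337/2683) = √916698831171/2683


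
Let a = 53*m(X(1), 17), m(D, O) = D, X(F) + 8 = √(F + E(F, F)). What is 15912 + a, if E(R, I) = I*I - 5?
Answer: 15488 + 53*I*√3 ≈ 15488.0 + 91.799*I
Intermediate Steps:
E(R, I) = -5 + I² (E(R, I) = I² - 5 = -5 + I²)
X(F) = -8 + √(-5 + F + F²) (X(F) = -8 + √(F + (-5 + F²)) = -8 + √(-5 + F + F²))
a = -424 + 53*I*√3 (a = 53*(-8 + √(-5 + 1 + 1²)) = 53*(-8 + √(-5 + 1 + 1)) = 53*(-8 + √(-3)) = 53*(-8 + I*√3) = -424 + 53*I*√3 ≈ -424.0 + 91.799*I)
15912 + a = 15912 + (-424 + 53*I*√3) = 15488 + 53*I*√3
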